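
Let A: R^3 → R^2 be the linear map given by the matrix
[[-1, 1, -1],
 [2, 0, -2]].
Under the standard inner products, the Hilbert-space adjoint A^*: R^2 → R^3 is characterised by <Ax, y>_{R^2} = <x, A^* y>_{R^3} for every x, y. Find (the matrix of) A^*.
A^* = A^T =
[[-1, 2],
 [1, 0],
 [-1, -2]]

For real matrices with standard dot products, the defining identity <Ax, y> = <x, A^* y> gives (Ax)^T y = x^T (A^*) y, i.e. x^T A^T y = x^T (A^*) y. Since this holds for all x, y, we must have A^* = A^T. Therefore
A^* =
[[-1, 2],
 [1, 0],
 [-1, -2]].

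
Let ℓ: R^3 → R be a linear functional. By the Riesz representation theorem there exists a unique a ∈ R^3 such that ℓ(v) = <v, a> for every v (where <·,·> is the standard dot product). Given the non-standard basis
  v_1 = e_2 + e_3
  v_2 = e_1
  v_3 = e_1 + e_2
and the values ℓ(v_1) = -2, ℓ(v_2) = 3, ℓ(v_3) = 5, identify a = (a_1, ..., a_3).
a = (3, 2, -4)

Write a = (a_1, ..., a_3) in the standard basis. For each basis vector v_i, ℓ(v_i) = <v_i, a> is a linear equation in the a_j's. Collect the n equations into a matrix system V a = ℓ, where row i of V is v_i (expressed in the standard basis). Since V is invertible (lower-triangular with 1s on the diagonal, up to permutation), solve by back-substitution:
  V =
[[0, 1, 1],
 [1, 0, 0],
 [1, 1, 0]]
  V a = (-2, 3, 5)
Solving gives a = (3, 2, -4).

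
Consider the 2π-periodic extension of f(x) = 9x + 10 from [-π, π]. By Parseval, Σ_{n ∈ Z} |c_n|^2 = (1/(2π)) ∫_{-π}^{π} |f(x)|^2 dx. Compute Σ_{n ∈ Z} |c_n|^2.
Σ |c_n|^2 = 27π^2 + 100

Expand and integrate term by term over [-π, π]:
  ∫ (9x)^2 dx = 81·(2π^3/3); ∫ 2·9·(10)·x dx = 0 (odd integrand); ∫ 10^2 dx = 100·2π.
So (1/(2π)) ∫_{-π}^{π} (9x + 10)^2 dx = 81π^2/3 + 100 = 27π^2 + 100.
Parseval ⇒ Σ |c_n|^2 = 27π^2 + 100.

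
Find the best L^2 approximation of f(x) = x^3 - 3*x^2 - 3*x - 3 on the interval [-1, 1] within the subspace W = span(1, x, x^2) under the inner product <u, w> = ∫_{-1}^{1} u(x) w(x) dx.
g(x) = -3*x^2 - 12*x/5 - 3

The best approximation g ∈ W is the orthogonal projection of f onto W. Writing g = a_0 + a_1 x + a_2 x^2, the coefficients solve the normal equations G · a = b where
  G_{ij} = <φ_i, φ_j> and b_i = <f, φ_i>, with φ_0 = 1, φ_1 = x, φ_2 = x^2.
G =
  [2, 0, 2/3]
  [0, 2/3, 0]
  [2/3, 0, 2/5],
b = (-8, -8/5, -16/5).
Solving gives a_0 = -3, a_1 = -12/5, a_2 = -3, so
  g(x) = -3*x^2 - 12*x/5 - 3.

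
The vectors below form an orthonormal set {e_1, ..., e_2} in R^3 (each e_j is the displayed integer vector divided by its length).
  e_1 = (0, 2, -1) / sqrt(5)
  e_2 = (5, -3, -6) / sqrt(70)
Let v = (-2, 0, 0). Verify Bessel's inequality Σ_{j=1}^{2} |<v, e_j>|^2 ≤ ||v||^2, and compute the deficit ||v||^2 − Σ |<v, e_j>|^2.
Σ |<v, e_j>|^2 = 10/7; ||v||^2 = 4; deficit = 18/7

Write each e_j = u_j / sqrt(<u_j, u_j>) where u_j is the displayed integer vector. Then <v, e_j> = <v, u_j> / sqrt(<u_j, u_j>), so |<v, e_j>|^2 = <v, u_j>^2 / <u_j, u_j>.
Coefficients: <v, e_1> = 0/sqrt(5), <v, e_2> = -10/sqrt(70).
Square and sum: Σ |<v, e_j>|^2 = 10/7.
Compute ||v||^2 = v·v = 4.
Deficit = 4 − 10/7 = 18/7 ≥ 0, confirming Bessel's inequality. (The deficit equals ||v − Σ <v,e_j> e_j||^2, the squared distance from v to span{e_j}.)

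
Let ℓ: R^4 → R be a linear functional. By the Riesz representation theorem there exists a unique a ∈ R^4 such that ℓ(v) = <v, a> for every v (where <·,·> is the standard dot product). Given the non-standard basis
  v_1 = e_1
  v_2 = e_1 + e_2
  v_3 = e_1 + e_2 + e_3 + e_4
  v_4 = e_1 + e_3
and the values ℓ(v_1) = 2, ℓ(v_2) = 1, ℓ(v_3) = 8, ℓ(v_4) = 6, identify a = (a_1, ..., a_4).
a = (2, -1, 4, 3)

Write a = (a_1, ..., a_4) in the standard basis. For each basis vector v_i, ℓ(v_i) = <v_i, a> is a linear equation in the a_j's. Collect the n equations into a matrix system V a = ℓ, where row i of V is v_i (expressed in the standard basis). Since V is invertible (lower-triangular with 1s on the diagonal, up to permutation), solve by back-substitution:
  V =
[[1, 0, 0, 0],
 [1, 1, 0, 0],
 [1, 1, 1, 1],
 [1, 0, 1, 0]]
  V a = (2, 1, 8, 6)
Solving gives a = (2, -1, 4, 3).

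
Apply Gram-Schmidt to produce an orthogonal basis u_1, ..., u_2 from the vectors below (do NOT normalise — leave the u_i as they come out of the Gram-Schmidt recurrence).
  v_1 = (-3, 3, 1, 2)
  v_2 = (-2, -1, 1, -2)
Orthogonal basis:
  u_1 = (-3, 3, 1, 2)
  u_2 = (-2, -1, 1, -2)

Apply the Gram-Schmidt recurrence
  u_1 = v_1
  u_i = v_i − Σ_{j<i} ((v_i · u_j) / (u_j · u_j)) · u_j.

Step by step this gives:
  u_1 = (-3, 3, 1, 2)
  u_2 = (-2, -1, 1, -2)

Orthogonality check:
  u_2 · u_1 = 0 (should be 0)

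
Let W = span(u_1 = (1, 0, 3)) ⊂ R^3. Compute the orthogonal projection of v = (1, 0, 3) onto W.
proj_W(v) = (1, 0, 3)

Set up U = [u_1 | ... | u_1] ∈ R^(3×1). The projector onto W = col(U) is P = U (U^T U)^(-1) U^T.
Compute U^T U =
  [10],
and U^T v = (10).
Solve U^T U · c = U^T v for the coefficients: c = (1). The projection is proj_W(v) = U c.
Check: (v - proj_W(v)) · u_1 = 0  (should be 0).
Result: proj_W(v) = (1, 0, 3).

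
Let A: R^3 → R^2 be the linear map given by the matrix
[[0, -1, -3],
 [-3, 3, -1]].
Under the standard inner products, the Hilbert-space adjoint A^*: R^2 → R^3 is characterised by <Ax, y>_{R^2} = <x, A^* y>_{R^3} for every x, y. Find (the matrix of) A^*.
A^* = A^T =
[[0, -3],
 [-1, 3],
 [-3, -1]]

For real matrices with standard dot products, the defining identity <Ax, y> = <x, A^* y> gives (Ax)^T y = x^T (A^*) y, i.e. x^T A^T y = x^T (A^*) y. Since this holds for all x, y, we must have A^* = A^T. Therefore
A^* =
[[0, -3],
 [-1, 3],
 [-3, -1]].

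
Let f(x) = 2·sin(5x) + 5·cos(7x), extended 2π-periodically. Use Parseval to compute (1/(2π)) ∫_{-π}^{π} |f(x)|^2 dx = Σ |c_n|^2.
Σ |c_n|^2 = 29/2

Expand |f|^2 and use orthogonality of {sin(nx), cos(mx)} on [-π, π]:
  ∫_{-π}^{π} sin(nx)^2 dx = π, ∫ cos(mx)^2 dx = π, and cross terms integrate to 0.
So ∫_{-π}^{π} f(x)^2 dx = 2^2 · π + 5^2 · π = (4 + 25)π.
Divide by 2π: (4 + 25)/2 = 29/2.
By Parseval, this equals Σ |c_n|^2.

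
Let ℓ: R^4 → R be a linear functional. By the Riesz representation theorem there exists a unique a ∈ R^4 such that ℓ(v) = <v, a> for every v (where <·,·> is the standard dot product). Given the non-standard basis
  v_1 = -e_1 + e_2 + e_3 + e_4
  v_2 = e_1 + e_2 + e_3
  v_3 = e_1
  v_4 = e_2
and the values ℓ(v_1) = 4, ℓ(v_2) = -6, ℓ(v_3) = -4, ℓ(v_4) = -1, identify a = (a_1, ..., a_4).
a = (-4, -1, -1, 2)

Write a = (a_1, ..., a_4) in the standard basis. For each basis vector v_i, ℓ(v_i) = <v_i, a> is a linear equation in the a_j's. Collect the n equations into a matrix system V a = ℓ, where row i of V is v_i (expressed in the standard basis). Since V is invertible (lower-triangular with 1s on the diagonal, up to permutation), solve by back-substitution:
  V =
[[-1, 1, 1, 1],
 [1, 1, 1, 0],
 [1, 0, 0, 0],
 [0, 1, 0, 0]]
  V a = (4, -6, -4, -1)
Solving gives a = (-4, -1, -1, 2).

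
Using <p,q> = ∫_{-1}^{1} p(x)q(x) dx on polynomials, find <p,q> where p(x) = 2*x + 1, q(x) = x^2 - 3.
<p,q> = -16/3

Expand the product: p(x)·q(x) = 2*x^3 + x^2 - 6*x - 3.
∫_{-1}^{1} of each monomial x^k gives [2/(k+1) if k even, 0 if k odd]. Integrating term-by-term (or equivalently evaluating the antiderivative F(x) = x^4/2 + x^3/3 - 3*x^2 - 3*x at the endpoints):
  F(1) − F(−1) = -31/6 − (1/6) = -16/3.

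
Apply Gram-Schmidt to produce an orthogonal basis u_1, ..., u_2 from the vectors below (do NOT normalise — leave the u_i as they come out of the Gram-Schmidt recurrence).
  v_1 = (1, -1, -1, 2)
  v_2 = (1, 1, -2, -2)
Orthogonal basis:
  u_1 = (1, -1, -1, 2)
  u_2 = (9/7, 5/7, -16/7, -10/7)

Apply the Gram-Schmidt recurrence
  u_1 = v_1
  u_i = v_i − Σ_{j<i} ((v_i · u_j) / (u_j · u_j)) · u_j.

Step by step this gives:
  u_1 = (1, -1, -1, 2)
  u_2 = (9/7, 5/7, -16/7, -10/7)

Orthogonality check:
  u_2 · u_1 = 0 (should be 0)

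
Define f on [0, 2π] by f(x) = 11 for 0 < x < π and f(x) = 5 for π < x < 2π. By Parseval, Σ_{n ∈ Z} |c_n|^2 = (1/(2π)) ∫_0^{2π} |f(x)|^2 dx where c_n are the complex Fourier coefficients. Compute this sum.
Σ |c_n|^2 = 73

Parseval equates the L^2 energy of f (normalised by 1/(2π)) with the ℓ^2 sum of its Fourier coefficients: (1/(2π)) ∫_0^{2π} |f|^2 = Σ |c_n|^2.
Compute the left side: (1/(2π)) [∫_0^π 11^2 dx + ∫_π^{2π} 5^2 dx] = (1/(2π)) · (121π + 25π) = (121 + 25)/2 = 73.
So Σ_{n ∈ Z} |c_n|^2 = 73.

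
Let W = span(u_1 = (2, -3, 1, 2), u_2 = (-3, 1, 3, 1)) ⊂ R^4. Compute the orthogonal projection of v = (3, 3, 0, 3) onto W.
proj_W(v) = (111/172, -93/172, -39/172, 27/172)

Set up U = [u_1 | ... | u_2] ∈ R^(4×2). The projector onto W = col(U) is P = U (U^T U)^(-1) U^T.
Compute U^T U =
  [18, -4]
  [-4, 20],
and U^T v = (3, -3).
Solve U^T U · c = U^T v for the coefficients: c = (6/43, -21/172). The projection is proj_W(v) = U c.
Check: (v - proj_W(v)) · u_1 = 0  (should be 0).
Check: (v - proj_W(v)) · u_2 = 0  (should be 0).
Result: proj_W(v) = (111/172, -93/172, -39/172, 27/172).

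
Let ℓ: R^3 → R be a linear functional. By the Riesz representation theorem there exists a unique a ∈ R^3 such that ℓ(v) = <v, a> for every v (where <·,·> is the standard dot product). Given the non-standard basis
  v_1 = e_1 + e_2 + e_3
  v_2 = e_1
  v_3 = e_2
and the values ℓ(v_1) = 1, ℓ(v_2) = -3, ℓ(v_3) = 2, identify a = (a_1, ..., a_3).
a = (-3, 2, 2)

Write a = (a_1, ..., a_3) in the standard basis. For each basis vector v_i, ℓ(v_i) = <v_i, a> is a linear equation in the a_j's. Collect the n equations into a matrix system V a = ℓ, where row i of V is v_i (expressed in the standard basis). Since V is invertible (lower-triangular with 1s on the diagonal, up to permutation), solve by back-substitution:
  V =
[[1, 1, 1],
 [1, 0, 0],
 [0, 1, 0]]
  V a = (1, -3, 2)
Solving gives a = (-3, 2, 2).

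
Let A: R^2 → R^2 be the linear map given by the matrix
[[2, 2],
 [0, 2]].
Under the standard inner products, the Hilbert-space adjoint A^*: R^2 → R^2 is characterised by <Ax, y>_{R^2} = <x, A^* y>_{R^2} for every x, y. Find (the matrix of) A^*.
A^* = A^T =
[[2, 0],
 [2, 2]]

For real matrices with standard dot products, the defining identity <Ax, y> = <x, A^* y> gives (Ax)^T y = x^T (A^*) y, i.e. x^T A^T y = x^T (A^*) y. Since this holds for all x, y, we must have A^* = A^T. Therefore
A^* =
[[2, 0],
 [2, 2]].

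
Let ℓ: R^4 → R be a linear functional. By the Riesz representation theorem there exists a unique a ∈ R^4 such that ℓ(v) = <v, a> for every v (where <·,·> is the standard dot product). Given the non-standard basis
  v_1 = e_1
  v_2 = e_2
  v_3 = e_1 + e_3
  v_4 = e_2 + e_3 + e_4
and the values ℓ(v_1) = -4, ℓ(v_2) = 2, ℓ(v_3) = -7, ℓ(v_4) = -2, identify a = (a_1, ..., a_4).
a = (-4, 2, -3, -1)

Write a = (a_1, ..., a_4) in the standard basis. For each basis vector v_i, ℓ(v_i) = <v_i, a> is a linear equation in the a_j's. Collect the n equations into a matrix system V a = ℓ, where row i of V is v_i (expressed in the standard basis). Since V is invertible (lower-triangular with 1s on the diagonal, up to permutation), solve by back-substitution:
  V =
[[1, 0, 0, 0],
 [0, 1, 0, 0],
 [1, 0, 1, 0],
 [0, 1, 1, 1]]
  V a = (-4, 2, -7, -2)
Solving gives a = (-4, 2, -3, -1).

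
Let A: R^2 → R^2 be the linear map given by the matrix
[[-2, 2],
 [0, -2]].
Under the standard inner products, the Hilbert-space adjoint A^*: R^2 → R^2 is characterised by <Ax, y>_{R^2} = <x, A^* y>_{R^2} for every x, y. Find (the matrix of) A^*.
A^* = A^T =
[[-2, 0],
 [2, -2]]

For real matrices with standard dot products, the defining identity <Ax, y> = <x, A^* y> gives (Ax)^T y = x^T (A^*) y, i.e. x^T A^T y = x^T (A^*) y. Since this holds for all x, y, we must have A^* = A^T. Therefore
A^* =
[[-2, 0],
 [2, -2]].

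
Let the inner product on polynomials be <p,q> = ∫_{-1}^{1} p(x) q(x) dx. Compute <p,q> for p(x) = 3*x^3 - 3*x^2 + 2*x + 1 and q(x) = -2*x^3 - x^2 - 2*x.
<p,q> = -824/105

Expand the product: p(x)·q(x) = -6*x^6 + 3*x^5 - 7*x^4 + 2*x^3 - 5*x^2 - 2*x.
∫_{-1}^{1} of each monomial x^k gives [2/(k+1) if k even, 0 if k odd]. Integrating term-by-term (or equivalently evaluating the antiderivative F(x) = -6*x^7/7 + x^6/2 - 7*x^5/5 + x^4/2 - 5*x^3/3 - x^2 at the endpoints):
  F(1) − F(−1) = -412/105 − (412/105) = -824/105.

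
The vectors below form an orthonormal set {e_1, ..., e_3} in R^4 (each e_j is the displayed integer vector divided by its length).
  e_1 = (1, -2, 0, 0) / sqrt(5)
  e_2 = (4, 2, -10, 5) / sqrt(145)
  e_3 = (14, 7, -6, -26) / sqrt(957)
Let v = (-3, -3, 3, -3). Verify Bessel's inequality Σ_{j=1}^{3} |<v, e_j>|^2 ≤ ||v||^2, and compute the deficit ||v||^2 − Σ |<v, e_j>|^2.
Σ |<v, e_j>|^2 = 321/11; ||v||^2 = 36; deficit = 75/11

Write each e_j = u_j / sqrt(<u_j, u_j>) where u_j is the displayed integer vector. Then <v, e_j> = <v, u_j> / sqrt(<u_j, u_j>), so |<v, e_j>|^2 = <v, u_j>^2 / <u_j, u_j>.
Coefficients: <v, e_1> = 3/sqrt(5), <v, e_2> = -63/sqrt(145), <v, e_3> = -3/sqrt(957).
Square and sum: Σ |<v, e_j>|^2 = 321/11.
Compute ||v||^2 = v·v = 36.
Deficit = 36 − 321/11 = 75/11 ≥ 0, confirming Bessel's inequality. (The deficit equals ||v − Σ <v,e_j> e_j||^2, the squared distance from v to span{e_j}.)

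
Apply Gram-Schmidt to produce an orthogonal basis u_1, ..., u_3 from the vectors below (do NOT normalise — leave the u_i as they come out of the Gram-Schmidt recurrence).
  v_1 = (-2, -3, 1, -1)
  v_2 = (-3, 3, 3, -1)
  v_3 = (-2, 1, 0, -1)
Orthogonal basis:
  u_1 = (-2, -3, 1, -1)
  u_2 = (-43/15, 16/5, 44/15, -14/15)
  u_3 = (-302/419, 113/419, -490/419, -225/419)

Apply the Gram-Schmidt recurrence
  u_1 = v_1
  u_i = v_i − Σ_{j<i} ((v_i · u_j) / (u_j · u_j)) · u_j.

Step by step this gives:
  u_1 = (-2, -3, 1, -1)
  u_2 = (-43/15, 16/5, 44/15, -14/15)
  u_3 = (-302/419, 113/419, -490/419, -225/419)

Orthogonality check:
  u_2 · u_1 = 0 (should be 0)
  u_3 · u_1 = 0 (should be 0)
  u_3 · u_2 = 0 (should be 0)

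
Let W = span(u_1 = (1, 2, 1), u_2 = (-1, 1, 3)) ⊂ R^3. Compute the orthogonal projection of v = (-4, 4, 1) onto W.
proj_W(v) = (-7/10, 34/25, 149/50)

Set up U = [u_1 | ... | u_2] ∈ R^(3×2). The projector onto W = col(U) is P = U (U^T U)^(-1) U^T.
Compute U^T U =
  [6, 4]
  [4, 11],
and U^T v = (5, 11).
Solve U^T U · c = U^T v for the coefficients: c = (11/50, 23/25). The projection is proj_W(v) = U c.
Check: (v - proj_W(v)) · u_1 = 0  (should be 0).
Check: (v - proj_W(v)) · u_2 = 0  (should be 0).
Result: proj_W(v) = (-7/10, 34/25, 149/50).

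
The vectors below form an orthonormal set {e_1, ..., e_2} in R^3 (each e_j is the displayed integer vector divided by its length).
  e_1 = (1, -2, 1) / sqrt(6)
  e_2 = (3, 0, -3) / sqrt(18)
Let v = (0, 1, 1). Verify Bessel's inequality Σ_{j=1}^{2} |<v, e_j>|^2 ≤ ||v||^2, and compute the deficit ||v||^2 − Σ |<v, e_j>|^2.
Σ |<v, e_j>|^2 = 2/3; ||v||^2 = 2; deficit = 4/3

Write each e_j = u_j / sqrt(<u_j, u_j>) where u_j is the displayed integer vector. Then <v, e_j> = <v, u_j> / sqrt(<u_j, u_j>), so |<v, e_j>|^2 = <v, u_j>^2 / <u_j, u_j>.
Coefficients: <v, e_1> = -1/sqrt(6), <v, e_2> = -3/sqrt(18).
Square and sum: Σ |<v, e_j>|^2 = 2/3.
Compute ||v||^2 = v·v = 2.
Deficit = 2 − 2/3 = 4/3 ≥ 0, confirming Bessel's inequality. (The deficit equals ||v − Σ <v,e_j> e_j||^2, the squared distance from v to span{e_j}.)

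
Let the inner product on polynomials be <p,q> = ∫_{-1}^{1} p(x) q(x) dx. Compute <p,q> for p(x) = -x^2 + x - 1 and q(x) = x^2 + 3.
<p,q> = -136/15

Expand the product: p(x)·q(x) = -x^4 + x^3 - 4*x^2 + 3*x - 3.
∫_{-1}^{1} of each monomial x^k gives [2/(k+1) if k even, 0 if k odd]. Integrating term-by-term (or equivalently evaluating the antiderivative F(x) = -x^5/5 + x^4/4 - 4*x^3/3 + 3*x^2/2 - 3*x at the endpoints):
  F(1) − F(−1) = -167/60 − (377/60) = -136/15.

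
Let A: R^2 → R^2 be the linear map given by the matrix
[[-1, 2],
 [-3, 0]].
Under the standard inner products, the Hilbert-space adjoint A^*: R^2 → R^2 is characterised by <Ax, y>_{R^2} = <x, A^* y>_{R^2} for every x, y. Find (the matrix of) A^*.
A^* = A^T =
[[-1, -3],
 [2, 0]]

For real matrices with standard dot products, the defining identity <Ax, y> = <x, A^* y> gives (Ax)^T y = x^T (A^*) y, i.e. x^T A^T y = x^T (A^*) y. Since this holds for all x, y, we must have A^* = A^T. Therefore
A^* =
[[-1, -3],
 [2, 0]].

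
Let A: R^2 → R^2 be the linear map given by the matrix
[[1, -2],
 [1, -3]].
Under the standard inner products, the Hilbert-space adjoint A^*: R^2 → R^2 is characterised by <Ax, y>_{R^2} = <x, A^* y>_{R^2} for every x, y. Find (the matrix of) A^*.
A^* = A^T =
[[1, 1],
 [-2, -3]]

For real matrices with standard dot products, the defining identity <Ax, y> = <x, A^* y> gives (Ax)^T y = x^T (A^*) y, i.e. x^T A^T y = x^T (A^*) y. Since this holds for all x, y, we must have A^* = A^T. Therefore
A^* =
[[1, 1],
 [-2, -3]].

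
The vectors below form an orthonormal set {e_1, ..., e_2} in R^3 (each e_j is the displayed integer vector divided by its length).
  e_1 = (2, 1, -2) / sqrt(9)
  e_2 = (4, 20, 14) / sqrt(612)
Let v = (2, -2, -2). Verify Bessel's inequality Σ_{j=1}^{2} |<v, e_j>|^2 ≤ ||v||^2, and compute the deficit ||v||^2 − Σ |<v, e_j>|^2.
Σ |<v, e_j>|^2 = 168/17; ||v||^2 = 12; deficit = 36/17

Write each e_j = u_j / sqrt(<u_j, u_j>) where u_j is the displayed integer vector. Then <v, e_j> = <v, u_j> / sqrt(<u_j, u_j>), so |<v, e_j>|^2 = <v, u_j>^2 / <u_j, u_j>.
Coefficients: <v, e_1> = 6/sqrt(9), <v, e_2> = -60/sqrt(612).
Square and sum: Σ |<v, e_j>|^2 = 168/17.
Compute ||v||^2 = v·v = 12.
Deficit = 12 − 168/17 = 36/17 ≥ 0, confirming Bessel's inequality. (The deficit equals ||v − Σ <v,e_j> e_j||^2, the squared distance from v to span{e_j}.)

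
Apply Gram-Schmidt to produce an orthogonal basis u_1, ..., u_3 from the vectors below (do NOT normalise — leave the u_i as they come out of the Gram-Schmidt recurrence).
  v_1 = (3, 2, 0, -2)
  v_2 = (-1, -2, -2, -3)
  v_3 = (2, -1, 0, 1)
Orthogonal basis:
  u_1 = (3, 2, 0, -2)
  u_2 = (-14/17, -32/17, -2, -53/17)
  u_3 = (462/305, -469/305, -98/305, 224/305)

Apply the Gram-Schmidt recurrence
  u_1 = v_1
  u_i = v_i − Σ_{j<i} ((v_i · u_j) / (u_j · u_j)) · u_j.

Step by step this gives:
  u_1 = (3, 2, 0, -2)
  u_2 = (-14/17, -32/17, -2, -53/17)
  u_3 = (462/305, -469/305, -98/305, 224/305)

Orthogonality check:
  u_2 · u_1 = 0 (should be 0)
  u_3 · u_1 = 0 (should be 0)
  u_3 · u_2 = 0 (should be 0)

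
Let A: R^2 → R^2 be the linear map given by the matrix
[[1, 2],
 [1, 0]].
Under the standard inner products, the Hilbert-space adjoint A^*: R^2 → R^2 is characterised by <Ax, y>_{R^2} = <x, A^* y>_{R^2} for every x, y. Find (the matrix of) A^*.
A^* = A^T =
[[1, 1],
 [2, 0]]

For real matrices with standard dot products, the defining identity <Ax, y> = <x, A^* y> gives (Ax)^T y = x^T (A^*) y, i.e. x^T A^T y = x^T (A^*) y. Since this holds for all x, y, we must have A^* = A^T. Therefore
A^* =
[[1, 1],
 [2, 0]].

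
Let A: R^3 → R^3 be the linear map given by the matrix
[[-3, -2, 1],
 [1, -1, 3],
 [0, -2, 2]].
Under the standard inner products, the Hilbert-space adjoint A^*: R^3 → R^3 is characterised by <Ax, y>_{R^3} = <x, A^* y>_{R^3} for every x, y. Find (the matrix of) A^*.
A^* = A^T =
[[-3, 1, 0],
 [-2, -1, -2],
 [1, 3, 2]]

For real matrices with standard dot products, the defining identity <Ax, y> = <x, A^* y> gives (Ax)^T y = x^T (A^*) y, i.e. x^T A^T y = x^T (A^*) y. Since this holds for all x, y, we must have A^* = A^T. Therefore
A^* =
[[-3, 1, 0],
 [-2, -1, -2],
 [1, 3, 2]].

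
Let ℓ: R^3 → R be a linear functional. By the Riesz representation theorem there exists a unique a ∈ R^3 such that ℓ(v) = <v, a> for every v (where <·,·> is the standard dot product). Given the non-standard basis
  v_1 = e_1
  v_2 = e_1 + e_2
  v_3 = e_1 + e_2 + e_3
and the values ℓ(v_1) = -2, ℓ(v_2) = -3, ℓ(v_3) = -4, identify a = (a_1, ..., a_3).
a = (-2, -1, -1)

Write a = (a_1, ..., a_3) in the standard basis. For each basis vector v_i, ℓ(v_i) = <v_i, a> is a linear equation in the a_j's. Collect the n equations into a matrix system V a = ℓ, where row i of V is v_i (expressed in the standard basis). Since V is invertible (lower-triangular with 1s on the diagonal, up to permutation), solve by back-substitution:
  V =
[[1, 0, 0],
 [1, 1, 0],
 [1, 1, 1]]
  V a = (-2, -3, -4)
Solving gives a = (-2, -1, -1).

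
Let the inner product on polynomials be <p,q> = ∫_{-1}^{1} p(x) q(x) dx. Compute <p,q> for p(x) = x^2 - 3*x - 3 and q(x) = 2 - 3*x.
<p,q> = -14/3

Expand the product: p(x)·q(x) = -3*x^3 + 11*x^2 + 3*x - 6.
∫_{-1}^{1} of each monomial x^k gives [2/(k+1) if k even, 0 if k odd]. Integrating term-by-term (or equivalently evaluating the antiderivative F(x) = -3*x^4/4 + 11*x^3/3 + 3*x^2/2 - 6*x at the endpoints):
  F(1) − F(−1) = -19/12 − (37/12) = -14/3.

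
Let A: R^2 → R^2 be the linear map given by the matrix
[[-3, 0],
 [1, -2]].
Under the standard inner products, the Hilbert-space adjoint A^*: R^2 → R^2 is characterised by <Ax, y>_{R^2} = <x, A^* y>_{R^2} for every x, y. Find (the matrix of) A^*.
A^* = A^T =
[[-3, 1],
 [0, -2]]

For real matrices with standard dot products, the defining identity <Ax, y> = <x, A^* y> gives (Ax)^T y = x^T (A^*) y, i.e. x^T A^T y = x^T (A^*) y. Since this holds for all x, y, we must have A^* = A^T. Therefore
A^* =
[[-3, 1],
 [0, -2]].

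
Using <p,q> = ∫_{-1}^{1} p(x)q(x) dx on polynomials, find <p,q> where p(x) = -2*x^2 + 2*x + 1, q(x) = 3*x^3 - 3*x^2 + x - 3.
<p,q> = 32/15

Expand the product: p(x)·q(x) = -6*x^5 + 12*x^4 - 5*x^3 + 5*x^2 - 5*x - 3.
∫_{-1}^{1} of each monomial x^k gives [2/(k+1) if k even, 0 if k odd]. Integrating term-by-term (or equivalently evaluating the antiderivative F(x) = -x^6 + 12*x^5/5 - 5*x^4/4 + 5*x^3/3 - 5*x^2/2 - 3*x at the endpoints):
  F(1) − F(−1) = -221/60 − (-349/60) = 32/15.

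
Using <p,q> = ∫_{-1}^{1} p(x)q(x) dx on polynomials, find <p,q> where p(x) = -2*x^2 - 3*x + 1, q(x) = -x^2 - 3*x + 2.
<p,q> = 112/15

Expand the product: p(x)·q(x) = 2*x^4 + 9*x^3 + 4*x^2 - 9*x + 2.
∫_{-1}^{1} of each monomial x^k gives [2/(k+1) if k even, 0 if k odd]. Integrating term-by-term (or equivalently evaluating the antiderivative F(x) = 2*x^5/5 + 9*x^4/4 + 4*x^3/3 - 9*x^2/2 + 2*x at the endpoints):
  F(1) − F(−1) = 89/60 − (-359/60) = 112/15.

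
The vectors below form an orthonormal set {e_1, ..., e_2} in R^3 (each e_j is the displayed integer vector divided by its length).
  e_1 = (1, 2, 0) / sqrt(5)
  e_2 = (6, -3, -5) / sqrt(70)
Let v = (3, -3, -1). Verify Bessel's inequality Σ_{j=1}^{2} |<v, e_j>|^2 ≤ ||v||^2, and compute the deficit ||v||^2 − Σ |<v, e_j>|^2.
Σ |<v, e_j>|^2 = 115/7; ||v||^2 = 19; deficit = 18/7

Write each e_j = u_j / sqrt(<u_j, u_j>) where u_j is the displayed integer vector. Then <v, e_j> = <v, u_j> / sqrt(<u_j, u_j>), so |<v, e_j>|^2 = <v, u_j>^2 / <u_j, u_j>.
Coefficients: <v, e_1> = -3/sqrt(5), <v, e_2> = 32/sqrt(70).
Square and sum: Σ |<v, e_j>|^2 = 115/7.
Compute ||v||^2 = v·v = 19.
Deficit = 19 − 115/7 = 18/7 ≥ 0, confirming Bessel's inequality. (The deficit equals ||v − Σ <v,e_j> e_j||^2, the squared distance from v to span{e_j}.)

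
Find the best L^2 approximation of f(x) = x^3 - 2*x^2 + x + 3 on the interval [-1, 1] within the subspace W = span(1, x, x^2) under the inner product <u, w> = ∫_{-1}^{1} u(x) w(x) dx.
g(x) = -2*x^2 + 8*x/5 + 3

The best approximation g ∈ W is the orthogonal projection of f onto W. Writing g = a_0 + a_1 x + a_2 x^2, the coefficients solve the normal equations G · a = b where
  G_{ij} = <φ_i, φ_j> and b_i = <f, φ_i>, with φ_0 = 1, φ_1 = x, φ_2 = x^2.
G =
  [2, 0, 2/3]
  [0, 2/3, 0]
  [2/3, 0, 2/5],
b = (14/3, 16/15, 6/5).
Solving gives a_0 = 3, a_1 = 8/5, a_2 = -2, so
  g(x) = -2*x^2 + 8*x/5 + 3.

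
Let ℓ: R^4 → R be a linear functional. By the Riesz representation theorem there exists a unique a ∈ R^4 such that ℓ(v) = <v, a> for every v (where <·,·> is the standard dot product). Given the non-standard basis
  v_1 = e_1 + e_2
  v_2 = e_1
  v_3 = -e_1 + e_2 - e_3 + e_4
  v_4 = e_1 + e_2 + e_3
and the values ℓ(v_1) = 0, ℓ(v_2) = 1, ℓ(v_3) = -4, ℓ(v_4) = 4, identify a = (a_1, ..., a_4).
a = (1, -1, 4, 2)

Write a = (a_1, ..., a_4) in the standard basis. For each basis vector v_i, ℓ(v_i) = <v_i, a> is a linear equation in the a_j's. Collect the n equations into a matrix system V a = ℓ, where row i of V is v_i (expressed in the standard basis). Since V is invertible (lower-triangular with 1s on the diagonal, up to permutation), solve by back-substitution:
  V =
[[1, 1, 0, 0],
 [1, 0, 0, 0],
 [-1, 1, -1, 1],
 [1, 1, 1, 0]]
  V a = (0, 1, -4, 4)
Solving gives a = (1, -1, 4, 2).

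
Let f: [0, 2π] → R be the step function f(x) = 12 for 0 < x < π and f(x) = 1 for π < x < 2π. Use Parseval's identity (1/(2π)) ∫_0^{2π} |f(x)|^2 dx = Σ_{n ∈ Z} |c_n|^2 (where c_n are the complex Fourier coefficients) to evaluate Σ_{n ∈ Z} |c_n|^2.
Σ |c_n|^2 = 145/2

Parseval equates the L^2 energy of f (normalised by 1/(2π)) with the ℓ^2 sum of its Fourier coefficients: (1/(2π)) ∫_0^{2π} |f|^2 = Σ |c_n|^2.
Compute the left side: (1/(2π)) [∫_0^π 12^2 dx + ∫_π^{2π} 1^2 dx] = (1/(2π)) · (144π + 1π) = (144 + 1)/2 = 145/2.
So Σ_{n ∈ Z} |c_n|^2 = 145/2.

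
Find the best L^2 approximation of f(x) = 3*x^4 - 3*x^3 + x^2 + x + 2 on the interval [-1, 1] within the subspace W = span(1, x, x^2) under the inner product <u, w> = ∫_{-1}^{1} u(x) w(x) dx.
g(x) = 25*x^2/7 - 4*x/5 + 61/35

The best approximation g ∈ W is the orthogonal projection of f onto W. Writing g = a_0 + a_1 x + a_2 x^2, the coefficients solve the normal equations G · a = b where
  G_{ij} = <φ_i, φ_j> and b_i = <f, φ_i>, with φ_0 = 1, φ_1 = x, φ_2 = x^2.
G =
  [2, 0, 2/3]
  [0, 2/3, 0]
  [2/3, 0, 2/5],
b = (88/15, -8/15, 272/105).
Solving gives a_0 = 61/35, a_1 = -4/5, a_2 = 25/7, so
  g(x) = 25*x^2/7 - 4*x/5 + 61/35.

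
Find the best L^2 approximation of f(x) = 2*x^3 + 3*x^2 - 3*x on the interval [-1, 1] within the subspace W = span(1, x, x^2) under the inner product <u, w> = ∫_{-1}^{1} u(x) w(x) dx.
g(x) = 3*x^2 - 9*x/5

The best approximation g ∈ W is the orthogonal projection of f onto W. Writing g = a_0 + a_1 x + a_2 x^2, the coefficients solve the normal equations G · a = b where
  G_{ij} = <φ_i, φ_j> and b_i = <f, φ_i>, with φ_0 = 1, φ_1 = x, φ_2 = x^2.
G =
  [2, 0, 2/3]
  [0, 2/3, 0]
  [2/3, 0, 2/5],
b = (2, -6/5, 6/5).
Solving gives a_0 = 0, a_1 = -9/5, a_2 = 3, so
  g(x) = 3*x^2 - 9*x/5.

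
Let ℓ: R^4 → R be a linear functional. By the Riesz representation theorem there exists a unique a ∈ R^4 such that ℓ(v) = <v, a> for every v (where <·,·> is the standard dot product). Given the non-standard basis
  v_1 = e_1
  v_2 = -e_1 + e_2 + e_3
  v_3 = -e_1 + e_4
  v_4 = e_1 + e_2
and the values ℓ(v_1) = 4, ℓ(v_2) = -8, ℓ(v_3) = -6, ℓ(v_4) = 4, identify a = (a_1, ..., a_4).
a = (4, 0, -4, -2)

Write a = (a_1, ..., a_4) in the standard basis. For each basis vector v_i, ℓ(v_i) = <v_i, a> is a linear equation in the a_j's. Collect the n equations into a matrix system V a = ℓ, where row i of V is v_i (expressed in the standard basis). Since V is invertible (lower-triangular with 1s on the diagonal, up to permutation), solve by back-substitution:
  V =
[[1, 0, 0, 0],
 [-1, 1, 1, 0],
 [-1, 0, 0, 1],
 [1, 1, 0, 0]]
  V a = (4, -8, -6, 4)
Solving gives a = (4, 0, -4, -2).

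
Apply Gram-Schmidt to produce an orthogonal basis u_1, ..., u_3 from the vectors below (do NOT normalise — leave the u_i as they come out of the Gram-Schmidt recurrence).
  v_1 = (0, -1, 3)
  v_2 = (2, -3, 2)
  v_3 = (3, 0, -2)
Orthogonal basis:
  u_1 = (0, -1, 3)
  u_2 = (2, -21/10, -7/10)
  u_3 = (119/89, 102/89, 34/89)

Apply the Gram-Schmidt recurrence
  u_1 = v_1
  u_i = v_i − Σ_{j<i} ((v_i · u_j) / (u_j · u_j)) · u_j.

Step by step this gives:
  u_1 = (0, -1, 3)
  u_2 = (2, -21/10, -7/10)
  u_3 = (119/89, 102/89, 34/89)

Orthogonality check:
  u_2 · u_1 = 0 (should be 0)
  u_3 · u_1 = 0 (should be 0)
  u_3 · u_2 = 0 (should be 0)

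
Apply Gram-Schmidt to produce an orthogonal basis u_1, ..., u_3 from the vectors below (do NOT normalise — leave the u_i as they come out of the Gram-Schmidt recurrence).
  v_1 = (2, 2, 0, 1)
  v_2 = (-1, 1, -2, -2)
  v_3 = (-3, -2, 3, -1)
Orthogonal basis:
  u_1 = (2, 2, 0, 1)
  u_2 = (-5/9, 13/9, -2, -16/9)
  u_3 = (-75/86, 109/86, 80/43, -34/43)

Apply the Gram-Schmidt recurrence
  u_1 = v_1
  u_i = v_i − Σ_{j<i} ((v_i · u_j) / (u_j · u_j)) · u_j.

Step by step this gives:
  u_1 = (2, 2, 0, 1)
  u_2 = (-5/9, 13/9, -2, -16/9)
  u_3 = (-75/86, 109/86, 80/43, -34/43)

Orthogonality check:
  u_2 · u_1 = 0 (should be 0)
  u_3 · u_1 = 0 (should be 0)
  u_3 · u_2 = 0 (should be 0)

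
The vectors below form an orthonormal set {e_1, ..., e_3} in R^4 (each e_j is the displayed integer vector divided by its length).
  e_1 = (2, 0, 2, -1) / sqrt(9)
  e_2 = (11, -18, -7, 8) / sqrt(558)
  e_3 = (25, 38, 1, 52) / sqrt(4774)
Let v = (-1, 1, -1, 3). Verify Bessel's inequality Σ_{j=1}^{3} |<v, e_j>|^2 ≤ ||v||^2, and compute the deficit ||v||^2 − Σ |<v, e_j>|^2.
Σ |<v, e_j>|^2 = 125/11; ||v||^2 = 12; deficit = 7/11

Write each e_j = u_j / sqrt(<u_j, u_j>) where u_j is the displayed integer vector. Then <v, e_j> = <v, u_j> / sqrt(<u_j, u_j>), so |<v, e_j>|^2 = <v, u_j>^2 / <u_j, u_j>.
Coefficients: <v, e_1> = -7/sqrt(9), <v, e_2> = 2/sqrt(558), <v, e_3> = 168/sqrt(4774).
Square and sum: Σ |<v, e_j>|^2 = 125/11.
Compute ||v||^2 = v·v = 12.
Deficit = 12 − 125/11 = 7/11 ≥ 0, confirming Bessel's inequality. (The deficit equals ||v − Σ <v,e_j> e_j||^2, the squared distance from v to span{e_j}.)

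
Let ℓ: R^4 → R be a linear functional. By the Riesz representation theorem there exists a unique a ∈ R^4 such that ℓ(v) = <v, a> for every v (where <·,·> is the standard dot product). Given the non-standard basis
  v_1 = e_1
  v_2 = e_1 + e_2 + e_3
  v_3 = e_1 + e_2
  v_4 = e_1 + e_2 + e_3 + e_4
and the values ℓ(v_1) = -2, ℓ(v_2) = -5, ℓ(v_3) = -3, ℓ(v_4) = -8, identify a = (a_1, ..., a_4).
a = (-2, -1, -2, -3)

Write a = (a_1, ..., a_4) in the standard basis. For each basis vector v_i, ℓ(v_i) = <v_i, a> is a linear equation in the a_j's. Collect the n equations into a matrix system V a = ℓ, where row i of V is v_i (expressed in the standard basis). Since V is invertible (lower-triangular with 1s on the diagonal, up to permutation), solve by back-substitution:
  V =
[[1, 0, 0, 0],
 [1, 1, 1, 0],
 [1, 1, 0, 0],
 [1, 1, 1, 1]]
  V a = (-2, -5, -3, -8)
Solving gives a = (-2, -1, -2, -3).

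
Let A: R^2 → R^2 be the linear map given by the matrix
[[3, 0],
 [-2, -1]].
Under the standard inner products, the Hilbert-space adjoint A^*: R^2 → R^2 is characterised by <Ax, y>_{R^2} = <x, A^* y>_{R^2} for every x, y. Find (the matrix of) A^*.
A^* = A^T =
[[3, -2],
 [0, -1]]

For real matrices with standard dot products, the defining identity <Ax, y> = <x, A^* y> gives (Ax)^T y = x^T (A^*) y, i.e. x^T A^T y = x^T (A^*) y. Since this holds for all x, y, we must have A^* = A^T. Therefore
A^* =
[[3, -2],
 [0, -1]].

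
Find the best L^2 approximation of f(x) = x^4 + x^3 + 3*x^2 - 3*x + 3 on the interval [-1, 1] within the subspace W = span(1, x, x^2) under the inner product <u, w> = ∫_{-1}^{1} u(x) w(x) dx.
g(x) = 27*x^2/7 - 12*x/5 + 102/35

The best approximation g ∈ W is the orthogonal projection of f onto W. Writing g = a_0 + a_1 x + a_2 x^2, the coefficients solve the normal equations G · a = b where
  G_{ij} = <φ_i, φ_j> and b_i = <f, φ_i>, with φ_0 = 1, φ_1 = x, φ_2 = x^2.
G =
  [2, 0, 2/3]
  [0, 2/3, 0]
  [2/3, 0, 2/5],
b = (42/5, -8/5, 122/35).
Solving gives a_0 = 102/35, a_1 = -12/5, a_2 = 27/7, so
  g(x) = 27*x^2/7 - 12*x/5 + 102/35.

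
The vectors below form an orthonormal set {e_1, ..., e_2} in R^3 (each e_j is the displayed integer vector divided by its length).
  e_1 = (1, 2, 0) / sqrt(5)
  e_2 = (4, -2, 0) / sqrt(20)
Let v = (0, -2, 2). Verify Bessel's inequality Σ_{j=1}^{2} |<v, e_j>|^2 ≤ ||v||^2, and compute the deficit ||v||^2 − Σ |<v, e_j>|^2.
Σ |<v, e_j>|^2 = 4; ||v||^2 = 8; deficit = 4

Write each e_j = u_j / sqrt(<u_j, u_j>) where u_j is the displayed integer vector. Then <v, e_j> = <v, u_j> / sqrt(<u_j, u_j>), so |<v, e_j>|^2 = <v, u_j>^2 / <u_j, u_j>.
Coefficients: <v, e_1> = -4/sqrt(5), <v, e_2> = 4/sqrt(20).
Square and sum: Σ |<v, e_j>|^2 = 4.
Compute ||v||^2 = v·v = 8.
Deficit = 8 − 4 = 4 ≥ 0, confirming Bessel's inequality. (The deficit equals ||v − Σ <v,e_j> e_j||^2, the squared distance from v to span{e_j}.)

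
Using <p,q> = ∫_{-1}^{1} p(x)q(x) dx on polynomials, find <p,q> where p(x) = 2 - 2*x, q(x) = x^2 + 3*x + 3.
<p,q> = 28/3

Expand the product: p(x)·q(x) = -2*x^3 - 4*x^2 + 6.
∫_{-1}^{1} of each monomial x^k gives [2/(k+1) if k even, 0 if k odd]. Integrating term-by-term (or equivalently evaluating the antiderivative F(x) = -x^4/2 - 4*x^3/3 + 6*x at the endpoints):
  F(1) − F(−1) = 25/6 − (-31/6) = 28/3.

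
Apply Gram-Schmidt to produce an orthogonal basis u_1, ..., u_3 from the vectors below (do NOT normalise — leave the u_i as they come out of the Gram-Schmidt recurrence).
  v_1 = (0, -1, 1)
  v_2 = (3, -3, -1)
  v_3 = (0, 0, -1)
Orthogonal basis:
  u_1 = (0, -1, 1)
  u_2 = (3, -2, -2)
  u_3 = (-6/17, -9/34, -9/34)

Apply the Gram-Schmidt recurrence
  u_1 = v_1
  u_i = v_i − Σ_{j<i} ((v_i · u_j) / (u_j · u_j)) · u_j.

Step by step this gives:
  u_1 = (0, -1, 1)
  u_2 = (3, -2, -2)
  u_3 = (-6/17, -9/34, -9/34)

Orthogonality check:
  u_2 · u_1 = 0 (should be 0)
  u_3 · u_1 = 0 (should be 0)
  u_3 · u_2 = 0 (should be 0)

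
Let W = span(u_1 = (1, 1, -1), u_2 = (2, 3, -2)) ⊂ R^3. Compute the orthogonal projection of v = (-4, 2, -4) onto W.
proj_W(v) = (0, 2, 0)

Set up U = [u_1 | ... | u_2] ∈ R^(3×2). The projector onto W = col(U) is P = U (U^T U)^(-1) U^T.
Compute U^T U =
  [3, 7]
  [7, 17],
and U^T v = (2, 6).
Solve U^T U · c = U^T v for the coefficients: c = (-4, 2). The projection is proj_W(v) = U c.
Check: (v - proj_W(v)) · u_1 = 0  (should be 0).
Check: (v - proj_W(v)) · u_2 = 0  (should be 0).
Result: proj_W(v) = (0, 2, 0).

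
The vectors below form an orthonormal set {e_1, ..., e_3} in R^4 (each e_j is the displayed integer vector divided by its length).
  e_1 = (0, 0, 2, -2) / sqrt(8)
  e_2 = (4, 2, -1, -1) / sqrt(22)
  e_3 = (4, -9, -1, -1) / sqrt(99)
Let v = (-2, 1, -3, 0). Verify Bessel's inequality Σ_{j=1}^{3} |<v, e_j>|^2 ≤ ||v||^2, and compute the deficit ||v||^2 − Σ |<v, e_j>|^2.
Σ |<v, e_j>|^2 = 62/9; ||v||^2 = 14; deficit = 64/9

Write each e_j = u_j / sqrt(<u_j, u_j>) where u_j is the displayed integer vector. Then <v, e_j> = <v, u_j> / sqrt(<u_j, u_j>), so |<v, e_j>|^2 = <v, u_j>^2 / <u_j, u_j>.
Coefficients: <v, e_1> = -6/sqrt(8), <v, e_2> = -3/sqrt(22), <v, e_3> = -14/sqrt(99).
Square and sum: Σ |<v, e_j>|^2 = 62/9.
Compute ||v||^2 = v·v = 14.
Deficit = 14 − 62/9 = 64/9 ≥ 0, confirming Bessel's inequality. (The deficit equals ||v − Σ <v,e_j> e_j||^2, the squared distance from v to span{e_j}.)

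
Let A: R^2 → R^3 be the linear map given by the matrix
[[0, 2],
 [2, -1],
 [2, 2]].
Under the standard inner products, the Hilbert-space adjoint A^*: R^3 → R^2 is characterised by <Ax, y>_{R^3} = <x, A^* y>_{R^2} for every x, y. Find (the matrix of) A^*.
A^* = A^T =
[[0, 2, 2],
 [2, -1, 2]]

For real matrices with standard dot products, the defining identity <Ax, y> = <x, A^* y> gives (Ax)^T y = x^T (A^*) y, i.e. x^T A^T y = x^T (A^*) y. Since this holds for all x, y, we must have A^* = A^T. Therefore
A^* =
[[0, 2, 2],
 [2, -1, 2]].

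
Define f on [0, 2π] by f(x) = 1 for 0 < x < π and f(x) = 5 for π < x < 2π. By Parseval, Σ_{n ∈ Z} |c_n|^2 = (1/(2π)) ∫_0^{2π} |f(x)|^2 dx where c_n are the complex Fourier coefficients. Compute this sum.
Σ |c_n|^2 = 13

Parseval equates the L^2 energy of f (normalised by 1/(2π)) with the ℓ^2 sum of its Fourier coefficients: (1/(2π)) ∫_0^{2π} |f|^2 = Σ |c_n|^2.
Compute the left side: (1/(2π)) [∫_0^π 1^2 dx + ∫_π^{2π} 5^2 dx] = (1/(2π)) · (1π + 25π) = (1 + 25)/2 = 13.
So Σ_{n ∈ Z} |c_n|^2 = 13.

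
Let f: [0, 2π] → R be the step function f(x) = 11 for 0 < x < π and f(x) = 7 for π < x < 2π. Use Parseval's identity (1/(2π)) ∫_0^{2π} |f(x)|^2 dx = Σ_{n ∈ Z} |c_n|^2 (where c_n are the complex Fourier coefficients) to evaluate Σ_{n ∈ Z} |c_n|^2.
Σ |c_n|^2 = 85

Parseval equates the L^2 energy of f (normalised by 1/(2π)) with the ℓ^2 sum of its Fourier coefficients: (1/(2π)) ∫_0^{2π} |f|^2 = Σ |c_n|^2.
Compute the left side: (1/(2π)) [∫_0^π 11^2 dx + ∫_π^{2π} 7^2 dx] = (1/(2π)) · (121π + 49π) = (121 + 49)/2 = 85.
So Σ_{n ∈ Z} |c_n|^2 = 85.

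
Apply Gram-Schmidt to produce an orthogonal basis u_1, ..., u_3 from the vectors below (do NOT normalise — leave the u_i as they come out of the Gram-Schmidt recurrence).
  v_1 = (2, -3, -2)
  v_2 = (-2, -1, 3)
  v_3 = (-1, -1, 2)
Orthogonal basis:
  u_1 = (2, -3, -2)
  u_2 = (-20/17, -38/17, 37/17)
  u_3 = (11/63, 2/63, 8/63)

Apply the Gram-Schmidt recurrence
  u_1 = v_1
  u_i = v_i − Σ_{j<i} ((v_i · u_j) / (u_j · u_j)) · u_j.

Step by step this gives:
  u_1 = (2, -3, -2)
  u_2 = (-20/17, -38/17, 37/17)
  u_3 = (11/63, 2/63, 8/63)

Orthogonality check:
  u_2 · u_1 = 0 (should be 0)
  u_3 · u_1 = 0 (should be 0)
  u_3 · u_2 = 0 (should be 0)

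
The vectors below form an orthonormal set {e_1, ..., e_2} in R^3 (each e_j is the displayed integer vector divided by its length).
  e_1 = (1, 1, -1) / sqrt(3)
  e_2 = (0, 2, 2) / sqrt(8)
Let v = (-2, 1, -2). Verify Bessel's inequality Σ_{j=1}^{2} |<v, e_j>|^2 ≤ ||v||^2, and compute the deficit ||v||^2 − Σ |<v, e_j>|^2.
Σ |<v, e_j>|^2 = 5/6; ||v||^2 = 9; deficit = 49/6

Write each e_j = u_j / sqrt(<u_j, u_j>) where u_j is the displayed integer vector. Then <v, e_j> = <v, u_j> / sqrt(<u_j, u_j>), so |<v, e_j>|^2 = <v, u_j>^2 / <u_j, u_j>.
Coefficients: <v, e_1> = 1/sqrt(3), <v, e_2> = -2/sqrt(8).
Square and sum: Σ |<v, e_j>|^2 = 5/6.
Compute ||v||^2 = v·v = 9.
Deficit = 9 − 5/6 = 49/6 ≥ 0, confirming Bessel's inequality. (The deficit equals ||v − Σ <v,e_j> e_j||^2, the squared distance from v to span{e_j}.)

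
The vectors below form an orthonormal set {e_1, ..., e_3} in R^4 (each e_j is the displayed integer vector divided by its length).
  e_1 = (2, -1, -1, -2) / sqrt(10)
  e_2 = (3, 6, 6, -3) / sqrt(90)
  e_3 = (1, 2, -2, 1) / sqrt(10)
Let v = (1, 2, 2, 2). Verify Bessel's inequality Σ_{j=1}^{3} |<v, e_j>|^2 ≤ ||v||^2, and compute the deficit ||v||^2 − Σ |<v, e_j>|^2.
Σ |<v, e_j>|^2 = 47/5; ||v||^2 = 13; deficit = 18/5

Write each e_j = u_j / sqrt(<u_j, u_j>) where u_j is the displayed integer vector. Then <v, e_j> = <v, u_j> / sqrt(<u_j, u_j>), so |<v, e_j>|^2 = <v, u_j>^2 / <u_j, u_j>.
Coefficients: <v, e_1> = -6/sqrt(10), <v, e_2> = 21/sqrt(90), <v, e_3> = 3/sqrt(10).
Square and sum: Σ |<v, e_j>|^2 = 47/5.
Compute ||v||^2 = v·v = 13.
Deficit = 13 − 47/5 = 18/5 ≥ 0, confirming Bessel's inequality. (The deficit equals ||v − Σ <v,e_j> e_j||^2, the squared distance from v to span{e_j}.)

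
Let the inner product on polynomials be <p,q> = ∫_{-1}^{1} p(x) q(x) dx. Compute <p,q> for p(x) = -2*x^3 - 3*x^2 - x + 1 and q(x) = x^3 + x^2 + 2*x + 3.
<p,q> = -466/105

Expand the product: p(x)·q(x) = -2*x^6 - 5*x^5 - 8*x^4 - 12*x^3 - 10*x^2 - x + 3.
∫_{-1}^{1} of each monomial x^k gives [2/(k+1) if k even, 0 if k odd]. Integrating term-by-term (or equivalently evaluating the antiderivative F(x) = -2*x^7/7 - 5*x^6/6 - 8*x^5/5 - 3*x^4 - 10*x^3/3 - x^2/2 + 3*x at the endpoints):
  F(1) − F(−1) = -688/105 − (-74/35) = -466/105.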